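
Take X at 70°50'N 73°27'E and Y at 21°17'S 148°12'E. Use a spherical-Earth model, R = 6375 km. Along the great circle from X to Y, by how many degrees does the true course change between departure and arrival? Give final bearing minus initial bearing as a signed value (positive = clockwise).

At departure: θ₁ = atan2(sin Δλ cos φ₂, cos φ₁ sin φ₂ − sin φ₁ cos φ₂ cos Δλ) = 111.31°
At arrival: θ₂ = atan2(sin Δλ cos φ₁, −cos φ₂ sin φ₁ + sin φ₂ cos φ₁ cos Δλ) = 160.84°
Δθ = θ₂ − θ₁ = +49.5°

+49.5°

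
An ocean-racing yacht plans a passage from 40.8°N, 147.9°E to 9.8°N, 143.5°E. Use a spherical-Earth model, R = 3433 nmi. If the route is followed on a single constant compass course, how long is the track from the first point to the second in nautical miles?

1872 nmi

Δψ = ln[tan(π/4+φ₂/2)/tan(π/4+φ₁/2)] = -0.6094;  Δφ = -0.5411 rad,  Δλ = -0.0768 rad
q = Δφ/Δψ = 0.8879
d = R·√(Δφ² + q²Δλ²) = 3433·0.54533 = 1872 nmi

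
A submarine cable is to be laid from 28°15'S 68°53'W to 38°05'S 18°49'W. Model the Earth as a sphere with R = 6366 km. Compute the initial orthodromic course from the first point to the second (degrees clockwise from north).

116.7°

θ = atan2( sin Δλ·cos φ₂ ,  cos φ₁ sin φ₂ − sin φ₁ cos φ₂ cos Δλ )
  = atan2(+0.6036, -0.3042) = 116.75°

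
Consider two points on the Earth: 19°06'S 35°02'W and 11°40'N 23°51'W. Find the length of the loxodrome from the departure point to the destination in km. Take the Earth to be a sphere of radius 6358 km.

Δψ = ln[tan(π/4+φ₂/2)/tan(π/4+φ₁/2)] = +0.5448;  Δφ = +0.5370 rad,  Δλ = +0.1952 rad
q = Δφ/Δψ = 0.9857
d = R·√(Δφ² + q²Δλ²) = 6358·0.57041 = 3627 km

3627 km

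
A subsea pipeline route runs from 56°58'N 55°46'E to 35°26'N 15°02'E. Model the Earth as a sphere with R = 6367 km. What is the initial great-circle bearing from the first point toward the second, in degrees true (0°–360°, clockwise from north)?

249.2°

N = sin Δλ·cos φ₂ = -0.5317;  D = cos φ₁ sin φ₂ − sin φ₁ cos φ₂ cos Δλ = -0.2016
initial course = atan2(N, D) = 249.24°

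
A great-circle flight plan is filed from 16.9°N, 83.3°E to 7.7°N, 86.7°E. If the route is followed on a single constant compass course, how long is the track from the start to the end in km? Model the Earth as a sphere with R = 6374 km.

1088 km

Rhumb course C = atan2(Δλ, Δψ) with Δψ = ln[tan(π/4+φ₂/2)/tan(π/4+φ₁/2)] = -0.1645, Δλ = +0.0593 → C = 160.17°
d = R·|Δφ| / |cos C| = 6374·0.16057 / 0.94069 = 1088 km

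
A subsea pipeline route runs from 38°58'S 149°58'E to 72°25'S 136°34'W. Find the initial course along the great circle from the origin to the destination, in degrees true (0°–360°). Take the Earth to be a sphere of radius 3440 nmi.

157.1°

θ = atan2( sin Δλ·cos φ₂ ,  cos φ₁ sin φ₂ − sin φ₁ cos φ₂ cos Δλ )
  = atan2(+0.2896, -0.6871) = 157.15°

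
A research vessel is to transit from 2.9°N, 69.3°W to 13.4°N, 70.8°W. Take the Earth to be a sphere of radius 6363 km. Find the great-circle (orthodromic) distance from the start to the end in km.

1178 km

cos σ = sin φ₁ sin φ₂ + cos φ₁ cos φ₂ cos Δλ
      = sin(2.90°)sin(13.40°) + cos(2.90°)cos(13.40°)cos(-1.50°) = 0.9829
σ = 10.604° → d = Rσ = 6363·0.18508 = 1178 km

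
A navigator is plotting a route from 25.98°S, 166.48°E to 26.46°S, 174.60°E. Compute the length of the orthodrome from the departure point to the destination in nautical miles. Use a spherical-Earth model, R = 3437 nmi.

438 nmi

cos σ = sin φ₁ sin φ₂ + cos φ₁ cos φ₂ cos Δλ
      = sin(-25.98°)sin(-26.46°) + cos(-25.98°)cos(-26.46°)cos(8.12°) = 0.9919
σ = 7.299° → d = Rσ = 3437·0.12739 = 438 nmi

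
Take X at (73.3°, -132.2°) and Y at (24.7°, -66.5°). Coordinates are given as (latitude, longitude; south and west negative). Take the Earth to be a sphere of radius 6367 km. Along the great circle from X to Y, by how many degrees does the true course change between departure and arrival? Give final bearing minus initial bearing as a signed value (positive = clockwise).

Initial bearing θ₁ = atan2(sin Δλ cos φ₂, cos φ₁ sin φ₂ − sin φ₁ cos φ₂ cos Δλ) = 106.04°
Final bearing θ₂ = (initial bearing from the destination back to the start) + 180° = 162.30°
Δθ = θ₂ − θ₁ = +56.3°

+56.3°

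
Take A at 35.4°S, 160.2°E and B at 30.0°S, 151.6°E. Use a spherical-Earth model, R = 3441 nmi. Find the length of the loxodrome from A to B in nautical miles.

Rhumb course C = atan2(Δλ, Δψ) with Δψ = ln[tan(π/4+φ₂/2)/tan(π/4+φ₁/2)] = +0.1121, Δλ = -0.1501 → C = 306.75°
d = R·|Δφ| / |cos C| = 3441·0.09425 / 0.59829 = 542 nmi

542 nmi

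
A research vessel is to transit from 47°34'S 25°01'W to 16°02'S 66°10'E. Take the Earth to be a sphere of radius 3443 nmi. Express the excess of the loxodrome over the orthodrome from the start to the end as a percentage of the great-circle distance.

Great circle: σ = 1.3792 rad → d_gc = Rσ = 4748.5 nmi
Rhumb: Δφ = +0.5504, Δλ = +1.5914, Δψ = +0.6627, q = Δφ/Δψ = 0.8305 → d_rh = R√(Δφ²+q²Δλ²) = 4929.6 nmi
Excess = (4929.6 − 4748.5) / 4748.5 = 181.1 / 4748.5 = 3.81% ≈ 3.8%

3.8%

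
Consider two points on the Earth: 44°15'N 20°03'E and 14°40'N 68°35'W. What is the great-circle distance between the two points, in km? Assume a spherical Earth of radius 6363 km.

8758 km

cos σ = sin φ₁ sin φ₂ + cos φ₁ cos φ₂ cos Δλ
      = sin(44.25°)sin(14.67°) + cos(44.25°)cos(14.67°)cos(-88.63°) = 0.1932
σ = 78.860° → d = Rσ = 6363·1.37637 = 8758 km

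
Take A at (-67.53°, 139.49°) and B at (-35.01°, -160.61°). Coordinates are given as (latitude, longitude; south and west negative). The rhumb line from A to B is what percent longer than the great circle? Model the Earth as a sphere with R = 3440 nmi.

Great circle: σ = 0.8132 rad → d_gc = Rσ = 2797.5 nmi
Rhumb: Δφ = +0.5676, Δλ = +1.0455, Δψ = +0.9632, q = Δφ/Δψ = 0.5893 → d_rh = R√(Δφ²+q²Δλ²) = 2881.5 nmi
Excess = (2881.5 − 2797.5) / 2797.5 = 84.0 / 2797.5 = 3.00% ≈ 3.0%

3.0%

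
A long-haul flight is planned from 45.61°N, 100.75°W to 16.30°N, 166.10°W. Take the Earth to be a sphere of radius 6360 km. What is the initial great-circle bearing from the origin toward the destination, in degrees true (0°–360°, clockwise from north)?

θ = atan2( sin Δλ·cos φ₂ ,  cos φ₁ sin φ₂ − sin φ₁ cos φ₂ cos Δλ )
  = atan2(-0.8723, -0.0897) = 264.13°

264.1°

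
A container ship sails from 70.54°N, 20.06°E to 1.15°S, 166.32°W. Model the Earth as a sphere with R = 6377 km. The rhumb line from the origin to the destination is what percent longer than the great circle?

27.9%

Great circle: σ = 1.9283 rad → d_gc = Rσ = 12296.8 km
Rhumb: Δφ = -1.2512, Δλ = +3.0302, Δψ = -1.7834, q = Δφ/Δψ = 0.7016 → d_rh = R√(Δφ²+q²Δλ²) = 15731.2 km
Excess = (15731.2 − 12296.8) / 12296.8 = 3434.4 / 12296.8 = 27.93% ≈ 27.9%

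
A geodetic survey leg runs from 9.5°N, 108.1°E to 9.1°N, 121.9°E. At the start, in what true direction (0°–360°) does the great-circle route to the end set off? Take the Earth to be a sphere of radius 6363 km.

90.6°

θ = atan2( sin Δλ·cos φ₂ ,  cos φ₁ sin φ₂ − sin φ₁ cos φ₂ cos Δλ )
  = atan2(+0.2355, -0.0023) = 90.55°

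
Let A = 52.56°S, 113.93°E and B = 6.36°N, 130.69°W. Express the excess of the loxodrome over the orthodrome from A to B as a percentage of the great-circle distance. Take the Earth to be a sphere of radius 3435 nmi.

4.8%

Great circle: σ = 1.9251 rad → d_gc = Rσ = 6612.7 nmi
Rhumb: Δφ = +1.0283, Δλ = +2.0138, Δψ = +1.1934, q = Δφ/Δψ = 0.8617 → d_rh = R√(Δφ²+q²Δλ²) = 6928.8 nmi
Excess = (6928.8 − 6612.7) / 6612.7 = 316.1 / 6612.7 = 4.78% ≈ 4.8%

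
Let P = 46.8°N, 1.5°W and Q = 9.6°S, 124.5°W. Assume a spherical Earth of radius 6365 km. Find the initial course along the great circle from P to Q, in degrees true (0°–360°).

N = sin Δλ·cos φ₂ = -0.8269;  D = cos φ₁ sin φ₂ − sin φ₁ cos φ₂ cos Δλ = +0.2773
initial course = atan2(N, D) = 288.54°

288.5°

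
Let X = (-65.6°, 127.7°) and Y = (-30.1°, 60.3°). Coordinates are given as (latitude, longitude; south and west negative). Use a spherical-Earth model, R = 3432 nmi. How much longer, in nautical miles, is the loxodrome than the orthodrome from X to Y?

Great circle: cos σ = sin φ₁ sin φ₂ + cos φ₁ cos φ₂ cos Δλ,  σ = 0.9347 rad → d_gc = 3207.9 nmi
Rhumb line: Δψ = +0.9802, q = Δφ/Δψ = 0.6321, d_rh = R√(Δφ²+q²Δλ²) = 3321.8 nmi
Excess = 3321.8 − 3207.9 = 113.9 ≈ 114 nmi

114 nmi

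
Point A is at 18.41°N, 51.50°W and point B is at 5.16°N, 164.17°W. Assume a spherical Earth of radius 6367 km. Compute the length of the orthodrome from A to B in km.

cos σ = sin φ₁ sin φ₂ + cos φ₁ cos φ₂ cos Δλ
      = sin(18.41°)sin(5.16°) + cos(18.41°)cos(5.16°)cos(-112.67°) = -0.3358
σ = 109.622° → d = Rσ = 6367·1.91326 = 12182 km

12182 km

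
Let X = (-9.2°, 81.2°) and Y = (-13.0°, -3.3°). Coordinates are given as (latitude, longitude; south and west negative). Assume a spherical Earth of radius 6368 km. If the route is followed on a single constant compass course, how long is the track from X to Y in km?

Δψ = ln[tan(π/4+φ₂/2)/tan(π/4+φ₁/2)] = -0.0676;  Δφ = -0.0663 rad,  Δλ = -1.4748 rad
q = Δφ/Δψ = 0.9811
d = R·√(Δφ² + q²Δλ²) = 6368·1.44845 = 9224 km

9224 km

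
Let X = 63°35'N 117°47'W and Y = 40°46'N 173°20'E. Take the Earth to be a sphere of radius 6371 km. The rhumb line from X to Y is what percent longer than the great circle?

Great circle: σ = 0.7867 rad → d_gc = Rσ = 5012.0 km
Rhumb: Δφ = -0.3982, Δλ = -1.2022, Δψ = -0.6690, q = Δφ/Δψ = 0.5953 → d_rh = R√(Δφ²+q²Δλ²) = 5217.9 km
Excess = (5217.9 − 5012.0) / 5012.0 = 205.9 / 5012.0 = 4.11% ≈ 4.1%

4.1%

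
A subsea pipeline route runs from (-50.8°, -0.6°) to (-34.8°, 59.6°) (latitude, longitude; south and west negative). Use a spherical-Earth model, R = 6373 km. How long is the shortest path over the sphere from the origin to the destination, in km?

5067 km

cos σ = sin φ₁ sin φ₂ + cos φ₁ cos φ₂ cos Δλ
      = sin(-50.80°)sin(-34.80°) + cos(-50.80°)cos(-34.80°)cos(60.20°) = 0.7002
σ = 45.557° → d = Rσ = 6373·0.79512 = 5067 km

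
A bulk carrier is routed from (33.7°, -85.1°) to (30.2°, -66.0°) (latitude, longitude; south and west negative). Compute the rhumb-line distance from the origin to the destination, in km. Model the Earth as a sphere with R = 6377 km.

Δψ = ln[tan(π/4+φ₂/2)/tan(π/4+φ₁/2)] = -0.0720;  Δφ = -0.0611 rad,  Δλ = +0.3334 rad
q = Δφ/Δψ = 0.8483
d = R·√(Δφ² + q²Δλ²) = 6377·0.28930 = 1845 km

1845 km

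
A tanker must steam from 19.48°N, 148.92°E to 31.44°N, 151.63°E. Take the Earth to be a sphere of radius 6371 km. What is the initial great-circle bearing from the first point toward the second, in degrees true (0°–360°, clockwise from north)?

11.0°

θ = atan2( sin Δλ·cos φ₂ ,  cos φ₁ sin φ₂ − sin φ₁ cos φ₂ cos Δλ )
  = atan2(+0.0403, +0.2075) = 11.00°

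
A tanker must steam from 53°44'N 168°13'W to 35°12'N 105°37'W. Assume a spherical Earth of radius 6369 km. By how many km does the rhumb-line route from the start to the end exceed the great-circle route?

138 km

Great circle: cos σ = sin φ₁ sin φ₂ + cos φ₁ cos φ₂ cos Δλ,  σ = 0.8132 rad → d_gc = 5179.0 km
Rhumb line: Δψ = -0.4592, q = Δφ/Δψ = 0.7044, d_rh = R√(Δφ²+q²Δλ²) = 5317.3 km
Excess = 5317.3 − 5179.0 = 138.3 ≈ 138 km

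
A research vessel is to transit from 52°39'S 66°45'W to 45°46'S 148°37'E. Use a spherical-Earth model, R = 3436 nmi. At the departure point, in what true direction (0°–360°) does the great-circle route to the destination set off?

θ = atan2( sin Δλ·cos φ₂ ,  cos φ₁ sin φ₂ − sin φ₁ cos φ₂ cos Δλ )
  = atan2(-0.4038, -0.8869) = 204.48°

204.5°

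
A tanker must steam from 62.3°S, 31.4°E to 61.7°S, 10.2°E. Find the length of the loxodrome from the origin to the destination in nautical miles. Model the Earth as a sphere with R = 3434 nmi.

598 nmi

Rhumb course C = atan2(Δλ, Δψ) with Δψ = ln[tan(π/4+φ₂/2)/tan(π/4+φ₁/2)] = +0.0223, Δλ = -0.3700 → C = 273.45°
d = R·|Δφ| / |cos C| = 3434·0.01047 / 0.06018 = 598 nmi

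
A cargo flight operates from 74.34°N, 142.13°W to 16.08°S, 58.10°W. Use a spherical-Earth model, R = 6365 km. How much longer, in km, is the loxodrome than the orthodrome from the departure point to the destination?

Great circle: cos σ = sin φ₁ sin φ₂ + cos φ₁ cos φ₂ cos Δλ,  σ = 1.8129 rad → d_gc = 11539.0 km
Rhumb line: Δψ = -2.2684, q = Δφ/Δψ = 0.6957, d_rh = R√(Δφ²+q²Δλ²) = 11961.3 km
Excess = 11961.3 − 11539.0 = 422.3 ≈ 422 km

422 km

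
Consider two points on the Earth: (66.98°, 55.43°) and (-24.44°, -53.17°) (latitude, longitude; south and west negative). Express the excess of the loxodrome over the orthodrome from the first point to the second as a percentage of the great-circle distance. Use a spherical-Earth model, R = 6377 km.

4.5%

Great circle: σ = 2.0879 rad → d_gc = Rσ = 13314.4 km
Rhumb: Δφ = -1.5956, Δλ = -1.8954, Δψ = -2.0315, q = Δφ/Δψ = 0.7854 → d_rh = R√(Δφ²+q²Δλ²) = 13915.9 km
Excess = (13915.9 − 13314.4) / 13314.4 = 601.5 / 13314.4 = 4.52% ≈ 4.5%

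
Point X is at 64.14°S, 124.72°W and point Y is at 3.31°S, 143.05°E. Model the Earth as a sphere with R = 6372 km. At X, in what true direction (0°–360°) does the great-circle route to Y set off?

θ = atan2( sin Δλ·cos φ₂ ,  cos φ₁ sin φ₂ − sin φ₁ cos φ₂ cos Δλ )
  = atan2(-0.9976, -0.0601) = 266.55°

266.6°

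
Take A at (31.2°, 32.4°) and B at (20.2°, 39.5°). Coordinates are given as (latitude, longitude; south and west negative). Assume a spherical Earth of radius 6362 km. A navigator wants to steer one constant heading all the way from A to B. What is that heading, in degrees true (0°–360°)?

Meridional parts: M(φ₁)=+0.5736, M(φ₂)=+0.3601 → ΔM = -0.2135;  Δλ = +0.1239 rad
tan C = Δλ / ΔM = -0.5803 → C = 149.87°

149.9°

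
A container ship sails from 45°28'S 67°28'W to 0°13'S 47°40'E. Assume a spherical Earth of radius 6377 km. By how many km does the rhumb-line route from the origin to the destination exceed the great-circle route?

Great circle: cos σ = sin φ₁ sin φ₂ + cos φ₁ cos φ₂ cos Δλ,  σ = 1.8704 rad → d_gc = 11927.75 km
Rhumb line: Δψ = +0.8892, q = Δφ/Δψ = 0.8882, d_rh = R√(Δφ²+q²Δλ²) = 12446.30 km
Excess = 12446.30 − 11927.75 = 518.55 ≈ 519 km

519 km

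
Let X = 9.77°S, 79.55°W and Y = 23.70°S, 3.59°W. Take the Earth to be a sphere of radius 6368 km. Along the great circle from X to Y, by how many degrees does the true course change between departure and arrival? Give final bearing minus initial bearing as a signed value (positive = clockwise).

At departure: θ₁ = atan2(sin Δλ cos φ₂, cos φ₁ sin φ₂ − sin φ₁ cos φ₂ cos Δλ) = 111.97°
At arrival: θ₂ = atan2(sin Δλ cos φ₁, −cos φ₂ sin φ₁ + sin φ₂ cos φ₁ cos Δλ) = 86.45°
Δθ = θ₂ − θ₁ = -25.5°

-25.5°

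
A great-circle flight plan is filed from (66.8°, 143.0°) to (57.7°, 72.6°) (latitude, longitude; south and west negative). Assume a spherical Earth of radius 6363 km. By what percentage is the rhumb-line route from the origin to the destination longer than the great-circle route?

Great circle: σ = 0.5595 rad → d_gc = Rσ = 3560.1 km
Rhumb: Δφ = -0.1588, Δλ = -1.2287, Δψ = -0.3441, q = Δφ/Δψ = 0.4616 → d_rh = R√(Δφ²+q²Δλ²) = 3747.4 km
Excess = (3747.4 − 3560.1) / 3560.1 = 187.3 / 3560.1 = 5.26% ≈ 5.3%

5.3%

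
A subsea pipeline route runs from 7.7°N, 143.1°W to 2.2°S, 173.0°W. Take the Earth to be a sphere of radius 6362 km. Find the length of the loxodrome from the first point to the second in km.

Δψ = ln[tan(π/4+φ₂/2)/tan(π/4+φ₁/2)] = -0.1732;  Δφ = -0.1728 rad,  Δλ = -0.5219 rad
q = Δφ/Δψ = 0.9976
d = R·√(Δφ² + q²Δλ²) = 6362·0.54853 = 3490 km

3490 km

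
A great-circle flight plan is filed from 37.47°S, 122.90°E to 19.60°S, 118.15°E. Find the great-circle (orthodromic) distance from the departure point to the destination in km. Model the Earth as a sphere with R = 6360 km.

cos σ = sin φ₁ sin φ₂ + cos φ₁ cos φ₂ cos Δλ
      = sin(-37.47°)sin(-19.60°) + cos(-37.47°)cos(-19.60°)cos(-4.75°) = 0.9492
σ = 18.343° → d = Rσ = 6360·0.32015 = 2036 km

2036 km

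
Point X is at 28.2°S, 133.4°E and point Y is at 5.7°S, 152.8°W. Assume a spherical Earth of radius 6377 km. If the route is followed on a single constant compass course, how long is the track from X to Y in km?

Δψ = ln[tan(π/4+φ₂/2)/tan(π/4+φ₁/2)] = +0.4137;  Δφ = +0.3927 rad,  Δλ = +1.2881 rad
q = Δφ/Δψ = 0.9492
d = R·√(Δφ² + q²Δλ²) = 6377·1.28418 = 8189 km

8189 km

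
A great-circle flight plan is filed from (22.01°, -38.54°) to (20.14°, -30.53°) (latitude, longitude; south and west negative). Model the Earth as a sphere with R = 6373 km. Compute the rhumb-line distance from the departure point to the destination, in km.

857 km

Rhumb course C = atan2(Δλ, Δψ) with Δψ = ln[tan(π/4+φ₂/2)/tan(π/4+φ₁/2)] = -0.0350, Δλ = +0.1398 → C = 104.05°
d = R·|Δφ| / |cos C| = 6373·0.03264 / 0.24273 = 857 km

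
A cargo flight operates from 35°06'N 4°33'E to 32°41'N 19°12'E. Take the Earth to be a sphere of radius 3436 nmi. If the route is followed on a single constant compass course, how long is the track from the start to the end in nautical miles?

743 nmi

Rhumb course C = atan2(Δλ, Δψ) with Δψ = ln[tan(π/4+φ₂/2)/tan(π/4+φ₁/2)] = -0.0508, Δλ = +0.2557 → C = 101.24°
d = R·|Δφ| / |cos C| = 3436·0.04218 / 0.19494 = 743 nmi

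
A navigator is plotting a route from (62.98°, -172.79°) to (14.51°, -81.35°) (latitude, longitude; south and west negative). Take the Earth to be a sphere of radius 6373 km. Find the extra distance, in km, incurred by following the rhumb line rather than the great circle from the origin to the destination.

470 km

Great circle: cos σ = sin φ₁ sin φ₂ + cos φ₁ cos φ₂ cos Δλ,  σ = 1.3570 rad → d_gc = 8648.3 km
Rhumb line: Δψ = -1.1700, q = Δφ/Δψ = 0.7230, d_rh = R√(Δφ²+q²Δλ²) = 9118.4 km
Excess = 9118.4 − 8648.3 = 470.1 ≈ 470 km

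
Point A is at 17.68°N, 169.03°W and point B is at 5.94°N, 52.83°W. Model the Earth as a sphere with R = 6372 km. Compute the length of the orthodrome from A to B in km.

Haversine: a = sin²(Δφ/2)+cos φ₁ cos φ₂ sin²(Δλ/2) = 0.69348;  σ = 2·atan2(√a,√(1−a))
σ = 112.766° → d = Rσ = 6372·1.96813 = 12541 km

12541 km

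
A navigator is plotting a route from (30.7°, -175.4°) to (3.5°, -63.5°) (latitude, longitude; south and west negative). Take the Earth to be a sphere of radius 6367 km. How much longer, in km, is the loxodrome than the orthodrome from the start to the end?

266 km

Great circle: cos σ = sin φ₁ sin φ₂ + cos φ₁ cos φ₂ cos Δλ,  σ = 1.8639 rad → d_gc = 11867.6 km
Rhumb line: Δψ = -0.5023, q = Δφ/Δψ = 0.9450, d_rh = R√(Δφ²+q²Δλ²) = 12133.9 km
Excess = 12133.9 − 11867.6 = 266.3 ≈ 266 km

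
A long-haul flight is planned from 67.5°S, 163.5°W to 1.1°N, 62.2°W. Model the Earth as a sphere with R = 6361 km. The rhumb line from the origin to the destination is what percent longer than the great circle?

6.0%

Great circle: σ = 1.6636 rad → d_gc = Rσ = 10582.4 km
Rhumb: Δφ = +1.1973, Δλ = +1.7680, Δψ = +1.6341, q = Δφ/Δψ = 0.7327 → d_rh = R√(Δφ²+q²Δλ²) = 11220.7 km
Excess = (11220.7 − 10582.4) / 10582.4 = 638.3 / 10582.4 = 6.03% ≈ 6.0%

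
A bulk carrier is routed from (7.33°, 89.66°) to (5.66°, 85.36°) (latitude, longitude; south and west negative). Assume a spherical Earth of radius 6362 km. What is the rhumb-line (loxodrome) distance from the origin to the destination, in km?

509 km

Rhumb course C = atan2(Δλ, Δψ) with Δψ = ln[tan(π/4+φ₂/2)/tan(π/4+φ₁/2)] = -0.0293, Δλ = -0.0750 → C = 248.65°
d = R·|Δφ| / |cos C| = 6362·0.02915 / 0.36407 = 509 km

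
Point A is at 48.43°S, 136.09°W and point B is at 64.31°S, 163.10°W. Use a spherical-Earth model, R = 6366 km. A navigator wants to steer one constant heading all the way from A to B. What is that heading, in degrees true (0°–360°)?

Meridional parts: M(φ₁)=-0.9687, M(φ₂)=-1.4783 → ΔM = -0.5096;  Δλ = -0.4714 rad
tan C = Δλ / ΔM = +0.9251 → C = 222.77°

222.8°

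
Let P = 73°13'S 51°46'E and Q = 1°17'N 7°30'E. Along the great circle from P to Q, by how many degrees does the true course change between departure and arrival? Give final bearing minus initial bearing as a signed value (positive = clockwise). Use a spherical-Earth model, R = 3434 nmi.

+33.4°

At departure: θ₁ = atan2(sin Δλ cos φ₂, cos φ₁ sin φ₂ − sin φ₁ cos φ₂ cos Δλ) = 314.76°
At arrival: θ₂ = atan2(sin Δλ cos φ₁, −cos φ₂ sin φ₁ + sin φ₂ cos φ₁ cos Δλ) = 348.16°
Δθ = θ₂ − θ₁ = +33.4°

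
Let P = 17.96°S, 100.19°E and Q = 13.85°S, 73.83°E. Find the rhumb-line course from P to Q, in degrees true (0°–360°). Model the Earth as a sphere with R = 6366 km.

279.2°

Meridional parts: M(φ₁)=-0.3187, M(φ₂)=-0.2441 → ΔM = +0.0746;  Δλ = -0.4601 rad
tan C = Δλ / ΔM = -6.1666 → C = 279.21°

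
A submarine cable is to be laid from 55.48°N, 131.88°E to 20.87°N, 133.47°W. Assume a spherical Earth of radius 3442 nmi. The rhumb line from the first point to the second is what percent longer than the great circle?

Great circle: σ = 1.3175 rad → d_gc = Rσ = 4534.8 nmi
Rhumb: Δφ = -0.6041, Δλ = +1.6520, Δψ = -0.7963, q = Δφ/Δψ = 0.7585 → d_rh = R√(Δφ²+q²Δλ²) = 4788.1 nmi
Excess = (4788.1 − 4534.8) / 4534.8 = 253.3 / 4534.8 = 5.59% ≈ 5.6%

5.6%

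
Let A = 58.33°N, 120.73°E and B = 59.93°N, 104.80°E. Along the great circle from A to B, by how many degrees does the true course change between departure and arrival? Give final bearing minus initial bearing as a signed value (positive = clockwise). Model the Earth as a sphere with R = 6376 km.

At departure: θ₁ = atan2(sin Δλ cos φ₂, cos φ₁ sin φ₂ − sin φ₁ cos φ₂ cos Δλ) = 287.85°
At arrival: θ₂ = atan2(sin Δλ cos φ₁, −cos φ₂ sin φ₁ + sin φ₂ cos φ₁ cos Δλ) = 274.16°
Δθ = θ₂ − θ₁ = -13.7°

-13.7°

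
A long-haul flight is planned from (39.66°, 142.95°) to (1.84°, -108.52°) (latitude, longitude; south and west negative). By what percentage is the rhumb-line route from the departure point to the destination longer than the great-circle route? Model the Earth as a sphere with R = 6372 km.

3.0%

Great circle: σ = 1.7968 rad → d_gc = Rσ = 11448.9 km
Rhumb: Δφ = -0.6601, Δλ = +1.8942, Δψ = -0.7231, q = Δφ/Δψ = 0.9129 → d_rh = R√(Δφ²+q²Δλ²) = 11794.1 km
Excess = (11794.1 − 11448.9) / 11448.9 = 345.2 / 11448.9 = 3.02% ≈ 3.0%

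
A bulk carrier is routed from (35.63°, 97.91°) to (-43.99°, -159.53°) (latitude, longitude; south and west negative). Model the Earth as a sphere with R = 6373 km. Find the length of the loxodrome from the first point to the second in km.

Rhumb course C = atan2(Δλ, Δψ) with Δψ = ln[tan(π/4+φ₂/2)/tan(π/4+φ₁/2)] = -1.5230, Δλ = +1.7900 → C = 130.39°
d = R·|Δφ| / |cos C| = 6373·1.38963 / 0.64801 = 13667 km

13667 km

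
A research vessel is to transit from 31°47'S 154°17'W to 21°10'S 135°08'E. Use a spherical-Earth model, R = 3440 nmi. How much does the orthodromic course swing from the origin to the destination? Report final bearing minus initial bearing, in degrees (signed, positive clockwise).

+35.2°

Initial bearing θ₁ = atan2(sin Δλ cos φ₂, cos φ₁ sin φ₂ − sin φ₁ cos φ₂ cos Δλ) = 260.72°
Final bearing θ₂ = (initial bearing from the destination back to the start) + 180° = 295.89°
Δθ = θ₂ − θ₁ = +35.2°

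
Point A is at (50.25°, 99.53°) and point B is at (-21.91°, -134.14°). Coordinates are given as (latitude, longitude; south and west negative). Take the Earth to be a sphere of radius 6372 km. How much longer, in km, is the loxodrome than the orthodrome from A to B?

478 km

Great circle: cos σ = sin φ₁ sin φ₂ + cos φ₁ cos φ₂ cos Δλ,  σ = 2.2632 rad → d_gc = 14420.8 km
Rhumb line: Δψ = -1.4096, q = Δφ/Δψ = 0.8935, d_rh = R√(Δφ²+q²Δλ²) = 14899.0 km
Excess = 14899.0 − 14420.8 = 478.2 ≈ 478 km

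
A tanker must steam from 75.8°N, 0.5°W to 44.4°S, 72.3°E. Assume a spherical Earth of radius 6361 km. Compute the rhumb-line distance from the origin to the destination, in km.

Δψ = ln[tan(π/4+φ₂/2)/tan(π/4+φ₁/2)] = -2.9496;  Δφ = -2.0979 rad,  Δλ = +1.2706 rad
q = Δφ/Δψ = 0.7112
d = R·√(Δφ² + q²Δλ²) = 6361·2.28425 = 14530 km

14530 km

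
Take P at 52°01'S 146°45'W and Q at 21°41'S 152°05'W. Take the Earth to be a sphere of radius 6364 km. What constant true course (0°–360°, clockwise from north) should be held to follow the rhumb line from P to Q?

Δψ = ln[tan(π/4+φ₂/2)/tan(π/4+φ₁/2)] = +0.6788
Δλ = -0.0931 rad (taken the short way round)
course = atan2(Δλ, Δψ) = 352.19°

352.2°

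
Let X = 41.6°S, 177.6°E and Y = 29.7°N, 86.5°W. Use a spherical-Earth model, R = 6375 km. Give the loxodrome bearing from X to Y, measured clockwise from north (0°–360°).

Δψ = ln[tan(π/4+φ₂/2)/tan(π/4+φ₁/2)] = +1.3431
Δλ = +1.6738 rad (taken the short way round)
course = atan2(Δλ, Δψ) = 51.26°

51.3°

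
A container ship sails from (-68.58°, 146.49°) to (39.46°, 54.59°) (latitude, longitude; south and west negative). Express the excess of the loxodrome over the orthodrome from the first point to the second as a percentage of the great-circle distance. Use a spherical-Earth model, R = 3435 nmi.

Great circle: σ = 2.2155 rad → d_gc = Rσ = 7610.4 nmi
Rhumb: Δφ = +1.8857, Δλ = -1.6040, Δψ = +2.4160, q = Δφ/Δψ = 0.7805 → d_rh = R√(Δφ²+q²Δλ²) = 7774.7 nmi
Excess = (7774.7 − 7610.4) / 7610.4 = 164.3 / 7610.4 = 2.16% ≈ 2.2%

2.2%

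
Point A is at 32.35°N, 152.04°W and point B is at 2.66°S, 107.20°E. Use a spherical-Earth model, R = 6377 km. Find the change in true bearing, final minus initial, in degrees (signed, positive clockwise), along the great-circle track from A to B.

Initial bearing θ₁ = atan2(sin Δλ cos φ₂, cos φ₁ sin φ₂ − sin φ₁ cos φ₂ cos Δλ) = 273.53°
Final bearing θ₂ = (initial bearing from the destination back to the start) + 180° = 237.58°
Δθ = θ₂ − θ₁ = -36.0°

-36.0°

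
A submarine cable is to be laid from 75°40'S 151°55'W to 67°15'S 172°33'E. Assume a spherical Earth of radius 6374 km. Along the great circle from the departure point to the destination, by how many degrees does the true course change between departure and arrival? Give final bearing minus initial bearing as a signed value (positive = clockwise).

+33.9°

At departure: θ₁ = atan2(sin Δλ cos φ₂, cos φ₁ sin φ₂ − sin φ₁ cos φ₂ cos Δλ) = 288.82°
At arrival: θ₂ = atan2(sin Δλ cos φ₁, −cos φ₂ sin φ₁ + sin φ₂ cos φ₁ cos Δλ) = 322.70°
Δθ = θ₂ − θ₁ = +33.9°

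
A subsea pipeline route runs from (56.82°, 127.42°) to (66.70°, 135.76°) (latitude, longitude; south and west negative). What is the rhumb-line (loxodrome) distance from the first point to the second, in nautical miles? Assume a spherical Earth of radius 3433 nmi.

Rhumb course C = atan2(Δλ, Δψ) with Δψ = ln[tan(π/4+φ₂/2)/tan(π/4+φ₁/2)] = +0.3681, Δλ = +0.1456 → C = 21.58°
d = R·|Δφ| / |cos C| = 3433·0.17244 / 0.92993 = 637 nmi

637 nmi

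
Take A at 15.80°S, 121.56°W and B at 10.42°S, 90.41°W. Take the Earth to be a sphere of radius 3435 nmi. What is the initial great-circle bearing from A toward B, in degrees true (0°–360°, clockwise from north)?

θ = atan2( sin Δλ·cos φ₂ ,  cos φ₁ sin φ₂ − sin φ₁ cos φ₂ cos Δλ )
  = atan2(+0.5087, +0.0551) = 83.81°

83.8°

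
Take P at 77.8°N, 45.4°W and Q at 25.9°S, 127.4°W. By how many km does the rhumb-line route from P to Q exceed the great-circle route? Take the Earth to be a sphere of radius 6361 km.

413 km

Great circle: cos σ = sin φ₁ sin φ₂ + cos φ₁ cos φ₂ cos Δλ,  σ = 1.9828 rad → d_gc = 12612.8 km
Rhumb line: Δψ = -2.7044, q = Δφ/Δψ = 0.6692, d_rh = R√(Δφ²+q²Δλ²) = 13025.5 km
Excess = 13025.5 − 12612.8 = 412.7 ≈ 413 km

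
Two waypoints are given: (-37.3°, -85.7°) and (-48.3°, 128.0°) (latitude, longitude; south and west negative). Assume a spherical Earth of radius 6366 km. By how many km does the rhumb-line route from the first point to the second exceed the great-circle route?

Great circle: cos σ = sin φ₁ sin φ₂ + cos φ₁ cos φ₂ cos Δλ,  σ = 1.5586 rad → d_gc = 9922.0 km
Rhumb line: Δψ = -0.2628, q = Δφ/Δψ = 0.7307, d_rh = R√(Δφ²+q²Δλ²) = 11939.6 km
Excess = 11939.6 − 9922.0 = 2017.6 ≈ 2018 km

2018 km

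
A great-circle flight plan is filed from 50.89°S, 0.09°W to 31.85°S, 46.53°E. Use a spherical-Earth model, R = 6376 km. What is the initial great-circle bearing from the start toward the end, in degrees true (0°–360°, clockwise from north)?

N = sin Δλ·cos φ₂ = +0.6174;  D = cos φ₁ sin φ₂ − sin φ₁ cos φ₂ cos Δλ = +0.1198
initial course = atan2(N, D) = 79.02°

79.0°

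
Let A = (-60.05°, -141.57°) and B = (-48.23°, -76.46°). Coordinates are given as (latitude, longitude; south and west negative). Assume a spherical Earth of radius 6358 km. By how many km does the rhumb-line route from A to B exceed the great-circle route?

161 km

Great circle: cos σ = sin φ₁ sin φ₂ + cos φ₁ cos φ₂ cos Δλ,  σ = 0.6662 rad → d_gc = 4235.5 km
Rhumb line: Δψ = +0.3552, q = Δφ/Δψ = 0.5808, d_rh = R√(Δφ²+q²Δλ²) = 4396.2 km
Excess = 4396.2 − 4235.5 = 160.7 ≈ 161 km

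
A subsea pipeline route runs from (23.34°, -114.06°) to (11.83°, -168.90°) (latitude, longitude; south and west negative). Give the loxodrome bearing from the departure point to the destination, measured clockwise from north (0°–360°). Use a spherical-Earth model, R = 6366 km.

Meridional parts: M(φ₁)=+0.4191, M(φ₂)=+0.2080 → ΔM = -0.2112;  Δλ = -0.9571 rad
tan C = Δλ / ΔM = +4.5327 → C = 257.56°

257.6°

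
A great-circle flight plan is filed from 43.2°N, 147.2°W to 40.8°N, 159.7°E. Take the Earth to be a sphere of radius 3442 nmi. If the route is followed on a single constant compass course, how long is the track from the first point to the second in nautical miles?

Δψ = ln[tan(π/4+φ₂/2)/tan(π/4+φ₁/2)] = -0.0564;  Δφ = -0.0419 rad,  Δλ = -0.9268 rad
q = Δφ/Δψ = 0.7430
d = R·√(Δφ² + q²Δλ²) = 3442·0.68987 = 2375 nmi

2375 nmi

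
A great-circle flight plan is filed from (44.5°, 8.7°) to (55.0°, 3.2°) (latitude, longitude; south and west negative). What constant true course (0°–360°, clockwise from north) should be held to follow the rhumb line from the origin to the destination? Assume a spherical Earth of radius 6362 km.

341.4°

Δψ = ln[tan(π/4+φ₂/2)/tan(π/4+φ₁/2)] = +0.2851
Δλ = -0.0960 rad (taken the short way round)
course = atan2(Δλ, Δψ) = 341.39°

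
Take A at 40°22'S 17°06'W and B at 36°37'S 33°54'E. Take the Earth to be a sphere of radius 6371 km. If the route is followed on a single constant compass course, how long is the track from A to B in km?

4456 km

Rhumb course C = atan2(Δλ, Δψ) with Δψ = ln[tan(π/4+φ₂/2)/tan(π/4+φ₁/2)] = +0.0837, Δλ = +0.8901 → C = 84.63°
d = R·|Δφ| / |cos C| = 6371·0.06545 / 0.09357 = 4456 km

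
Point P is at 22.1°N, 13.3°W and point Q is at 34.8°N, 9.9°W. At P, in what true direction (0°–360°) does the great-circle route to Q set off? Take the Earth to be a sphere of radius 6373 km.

12.5°

θ = atan2( sin Δλ·cos φ₂ ,  cos φ₁ sin φ₂ − sin φ₁ cos φ₂ cos Δλ )
  = atan2(+0.0487, +0.2204) = 12.46°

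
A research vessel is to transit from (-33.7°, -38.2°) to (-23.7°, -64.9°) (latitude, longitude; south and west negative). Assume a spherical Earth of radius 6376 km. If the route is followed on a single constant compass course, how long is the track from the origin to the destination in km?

2829 km

Δψ = ln[tan(π/4+φ₂/2)/tan(π/4+φ₁/2)] = +0.1994;  Δφ = +0.1745 rad,  Δλ = -0.4660 rad
q = Δφ/Δψ = 0.8754
d = R·√(Δφ² + q²Δλ²) = 6376·0.44369 = 2829 km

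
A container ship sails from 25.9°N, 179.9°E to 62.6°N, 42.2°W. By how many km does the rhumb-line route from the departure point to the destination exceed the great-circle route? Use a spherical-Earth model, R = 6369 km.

1690 km

Great circle: cos σ = sin φ₁ sin φ₂ + cos φ₁ cos φ₂ cos Δλ,  σ = 1.4901 rad → d_gc = 9490.3 km
Rhumb line: Δψ = +0.9432, q = Δφ/Δψ = 0.6791, d_rh = R√(Δφ²+q²Δλ²) = 11180.4 km
Excess = 11180.4 − 9490.3 = 1690.1 ≈ 1690 km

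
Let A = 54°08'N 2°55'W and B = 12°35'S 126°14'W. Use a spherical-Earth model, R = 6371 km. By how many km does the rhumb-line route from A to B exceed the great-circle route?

690 km

Great circle: cos σ = sin φ₁ sin φ₂ + cos φ₁ cos φ₂ cos Δλ,  σ = 2.0836 rad → d_gc = 13274.7 km
Rhumb line: Δψ = -1.3496, q = Δφ/Δψ = 0.8628, d_rh = R√(Δφ²+q²Δλ²) = 13964.7 km
Excess = 13964.7 − 13274.7 = 690.0 ≈ 690 km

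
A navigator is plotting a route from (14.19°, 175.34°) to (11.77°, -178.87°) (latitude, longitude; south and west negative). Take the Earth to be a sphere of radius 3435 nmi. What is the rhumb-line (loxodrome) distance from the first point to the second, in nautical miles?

368 nmi

Δψ = ln[tan(π/4+φ₂/2)/tan(π/4+φ₁/2)] = -0.0433;  Δφ = -0.0422 rad,  Δλ = +0.1011 rad
q = Δφ/Δψ = 0.9744
d = R·√(Δφ² + q²Δλ²) = 3435·0.10714 = 368 nmi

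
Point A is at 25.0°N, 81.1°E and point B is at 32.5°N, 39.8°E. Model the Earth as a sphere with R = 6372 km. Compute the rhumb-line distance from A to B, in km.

Rhumb course C = atan2(Δλ, Δψ) with Δψ = ln[tan(π/4+φ₂/2)/tan(π/4+φ₁/2)] = +0.1495, Δλ = -0.7208 → C = 281.72°
d = R·|Δφ| / |cos C| = 6372·0.13090 / 0.20305 = 4108 km

4108 km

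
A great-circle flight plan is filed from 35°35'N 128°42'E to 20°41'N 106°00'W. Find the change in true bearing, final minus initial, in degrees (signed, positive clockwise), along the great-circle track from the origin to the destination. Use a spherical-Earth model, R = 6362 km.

+85.2°

At departure: θ₁ = atan2(sin Δλ cos φ₂, cos φ₁ sin φ₂ − sin φ₁ cos φ₂ cos Δλ) = 51.75°
At arrival: θ₂ = atan2(sin Δλ cos φ₁, −cos φ₂ sin φ₁ + sin φ₂ cos φ₁ cos Δλ) = 136.94°
Δθ = θ₂ − θ₁ = +85.2°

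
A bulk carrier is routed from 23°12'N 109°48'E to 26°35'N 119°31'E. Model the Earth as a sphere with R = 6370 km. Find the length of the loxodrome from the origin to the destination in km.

Δψ = ln[tan(π/4+φ₂/2)/tan(π/4+φ₁/2)] = +0.0651;  Δφ = +0.0591 rad,  Δλ = +0.1696 rad
q = Δφ/Δψ = 0.9069
d = R·√(Δφ² + q²Δλ²) = 6370·0.16475 = 1049 km

1049 km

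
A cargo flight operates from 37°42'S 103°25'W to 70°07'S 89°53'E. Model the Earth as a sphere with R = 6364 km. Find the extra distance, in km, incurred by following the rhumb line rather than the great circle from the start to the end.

2820 km

Great circle: cos σ = sin φ₁ sin φ₂ + cos φ₁ cos φ₂ cos Δλ,  σ = 1.2522 rad → d_gc = 7969.3 km
Rhumb line: Δψ = -1.0300, q = Δφ/Δψ = 0.5493, d_rh = R√(Δφ²+q²Δλ²) = 10789.0 km
Excess = 10789.0 − 7969.3 = 2819.7 ≈ 2820 km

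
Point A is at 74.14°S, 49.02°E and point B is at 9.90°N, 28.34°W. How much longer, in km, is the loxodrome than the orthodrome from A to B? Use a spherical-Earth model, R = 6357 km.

354 km

Great circle: cos σ = sin φ₁ sin φ₂ + cos φ₁ cos φ₂ cos Δλ,  σ = 1.6775 rad → d_gc = 10663.7 km
Rhumb line: Δψ = +2.1448, q = Δφ/Δψ = 0.6839, d_rh = R√(Δφ²+q²Δλ²) = 11018.0 km
Excess = 11018.0 − 10663.7 = 354.3 ≈ 354 km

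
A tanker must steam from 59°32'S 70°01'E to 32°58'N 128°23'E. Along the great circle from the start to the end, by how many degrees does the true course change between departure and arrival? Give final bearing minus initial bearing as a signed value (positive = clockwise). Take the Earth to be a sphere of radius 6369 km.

-21.0°

Initial bearing θ₁ = atan2(sin Δλ cos φ₂, cos φ₁ sin φ₂ − sin φ₁ cos φ₂ cos Δλ) = 47.47°
Final bearing θ₂ = (initial bearing from the destination back to the start) + 180° = 26.45°
Δθ = θ₂ − θ₁ = -21.0°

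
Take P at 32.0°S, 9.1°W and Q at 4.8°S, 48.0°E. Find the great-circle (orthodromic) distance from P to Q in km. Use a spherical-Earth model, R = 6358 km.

cos σ = sin φ₁ sin φ₂ + cos φ₁ cos φ₂ cos Δλ
      = sin(-32.00°)sin(-4.80°) + cos(-32.00°)cos(-4.80°)cos(57.10°) = 0.5034
σ = 59.777° → d = Rσ = 6358·1.04331 = 6633 km

6633 km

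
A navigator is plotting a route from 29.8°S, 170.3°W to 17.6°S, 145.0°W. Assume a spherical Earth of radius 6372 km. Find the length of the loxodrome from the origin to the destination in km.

2906 km

Rhumb course C = atan2(Δλ, Δψ) with Δψ = ln[tan(π/4+φ₂/2)/tan(π/4+φ₁/2)] = +0.2332, Δλ = +0.4416 → C = 62.17°
d = R·|Δφ| / |cos C| = 6372·0.21293 / 0.46692 = 2906 km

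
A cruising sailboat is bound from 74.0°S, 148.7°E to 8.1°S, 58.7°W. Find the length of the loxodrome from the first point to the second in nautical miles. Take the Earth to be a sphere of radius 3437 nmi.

Δψ = ln[tan(π/4+φ₂/2)/tan(π/4+φ₁/2)] = +1.8204;  Δφ = +1.1502 rad,  Δλ = +2.6634 rad
q = Δφ/Δψ = 0.6318
d = R·√(Δφ² + q²Δλ²) = 3437·2.03829 = 7006 nmi

7006 nmi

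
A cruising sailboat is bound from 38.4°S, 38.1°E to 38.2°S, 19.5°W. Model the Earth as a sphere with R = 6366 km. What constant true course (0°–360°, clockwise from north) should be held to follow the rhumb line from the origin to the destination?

270.3°

Meridional parts: M(φ₁)=-0.7269, M(φ₂)=-0.7224 → ΔM = +0.0044;  Δλ = -1.0053 rad
tan C = Δλ / ΔM = -226.0153 → C = 270.25°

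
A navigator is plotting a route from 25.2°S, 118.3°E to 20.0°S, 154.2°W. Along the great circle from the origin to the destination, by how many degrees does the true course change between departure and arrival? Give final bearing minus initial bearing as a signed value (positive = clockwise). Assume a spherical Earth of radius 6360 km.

-40.4°

Initial bearing θ₁ = atan2(sin Δλ cos φ₂, cos φ₁ sin φ₂ − sin φ₁ cos φ₂ cos Δλ) = 107.28°
Final bearing θ₂ = (initial bearing from the destination back to the start) + 180° = 66.84°
Δθ = θ₂ − θ₁ = -40.4°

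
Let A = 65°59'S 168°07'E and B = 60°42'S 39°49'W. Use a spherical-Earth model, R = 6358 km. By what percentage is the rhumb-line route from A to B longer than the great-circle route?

Great circle: σ = 0.9013 rad → d_gc = Rσ = 5730.4 km
Rhumb: Δφ = +0.0922, Δλ = +2.6541, Δψ = +0.2062, q = Δφ/Δψ = 0.4472 → d_rh = R√(Δφ²+q²Δλ²) = 7569.8 km
Excess = (7569.8 − 5730.4) / 5730.4 = 1839.4 / 5730.4 = 32.10% ≈ 32.1%

32.1%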